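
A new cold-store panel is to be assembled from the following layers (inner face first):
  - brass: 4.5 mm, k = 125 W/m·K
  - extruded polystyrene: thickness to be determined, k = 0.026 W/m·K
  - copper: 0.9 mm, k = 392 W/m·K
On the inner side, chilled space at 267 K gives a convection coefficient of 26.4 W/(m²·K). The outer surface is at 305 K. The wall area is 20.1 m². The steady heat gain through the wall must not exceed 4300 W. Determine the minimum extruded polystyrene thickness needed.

L ≈ 3.63 mm

Treating each layer as a thermal resistance in series:
R_inner film = 1/(h_i·A) = 1/(26.4×20.1) = 0.001885 K/W
R_brass = L/(kA) = 0.0045/(125×20.1) = 1.791×10^-6 K/W
R_copper = L/(kA) = 0.0009/(392×20.1) = 1.142×10^-7 K/W
Sum of the known resistances R_other = 0.001886 K/W
Required total resistance R_tot = ΔT/Q_allow = 38/4300 = 0.008837 K/W
R_extruded polystyrene = R_tot − R_other = 0.006951 K/W
L = R·k·A = 0.006951×0.026×20.1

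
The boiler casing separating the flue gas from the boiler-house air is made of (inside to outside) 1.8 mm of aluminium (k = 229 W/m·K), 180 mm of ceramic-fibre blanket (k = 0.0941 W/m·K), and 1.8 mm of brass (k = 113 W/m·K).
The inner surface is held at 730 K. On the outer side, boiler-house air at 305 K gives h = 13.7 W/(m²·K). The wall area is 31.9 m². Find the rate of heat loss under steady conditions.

Series thermal resistances:
R_aluminium = L/(kA) = 0.0018/(229×31.9) = 2.464×10^-7 K/W
R_ceramic-fibre blanket = L/(kA) = 0.18/(0.0941×31.9) = 0.05996 K/W
R_brass = L/(kA) = 0.0018/(113×31.9) = 4.993×10^-7 K/W
R_outer film = 1/(h_o·A) = 1/(13.7×31.9) = 0.002288 K/W
R_total = 0.06225 K/W
Q = ΔT / R_total = 425 / 0.06225

Q ≈ 6830 W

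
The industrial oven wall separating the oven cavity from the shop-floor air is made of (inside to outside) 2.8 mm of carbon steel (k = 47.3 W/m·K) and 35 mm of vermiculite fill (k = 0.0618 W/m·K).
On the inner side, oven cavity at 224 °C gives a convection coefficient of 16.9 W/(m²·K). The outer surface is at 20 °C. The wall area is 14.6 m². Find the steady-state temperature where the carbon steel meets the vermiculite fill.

T ≈ 205 °C

Using the resistance-network approach (series):
R_inner film = 1/(h_i·A) = 1/(16.9×14.6) = 0.004053 K/W
R_carbon steel = L/(kA) = 0.0028/(47.3×14.6) = 4.055×10^-6 K/W
R_vermiculite fill = L/(kA) = 0.035/(0.0618×14.6) = 0.03879 K/W
R_total = 0.04285 K/W;  Q = ΔT/R_total = 204/0.04285 = 4761 W
T_interface = T_inner − Q·ΣR(inner→interface) = 224 − 4760×0.004057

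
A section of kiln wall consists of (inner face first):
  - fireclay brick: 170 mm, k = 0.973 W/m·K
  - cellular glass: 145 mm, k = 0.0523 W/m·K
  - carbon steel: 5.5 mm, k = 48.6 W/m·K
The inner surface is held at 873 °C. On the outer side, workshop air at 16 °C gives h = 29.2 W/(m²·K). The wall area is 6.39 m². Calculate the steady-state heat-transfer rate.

Using the resistance-network approach (series):
R_fireclay brick = L/(kA) = 0.17/(0.973×6.39) = 0.02734 K/W
R_cellular glass = L/(kA) = 0.145/(0.0523×6.39) = 0.4339 K/W
R_carbon steel = L/(kA) = 0.0055/(48.6×6.39) = 1.771×10^-5 K/W
R_outer film = 1/(h_o·A) = 1/(29.2×6.39) = 0.005359 K/W
R_total = 0.4666 K/W
Q = ΔT / R_total = 857 / 0.4666

Q ≈ 1840 W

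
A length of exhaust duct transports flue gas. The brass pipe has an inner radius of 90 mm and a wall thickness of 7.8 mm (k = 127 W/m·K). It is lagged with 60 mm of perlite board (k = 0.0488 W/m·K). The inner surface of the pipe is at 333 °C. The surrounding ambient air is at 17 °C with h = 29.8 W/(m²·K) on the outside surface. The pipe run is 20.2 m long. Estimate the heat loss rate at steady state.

Per-layer cylindrical resistances, series-summed:
R_brass pipe wall = ln(97.8/90)/(2π×127×20.2) = 5.156×10^-6 K/W
R_perlite board = ln(157.8/97.8)/(2π×0.0488×20.2) = 0.07724 K/W
R_outer film = 1/(h_o·2πr_oL) = 1/(29.8×2π×0.1578×20.2) = 0.001676 K/W
R_total = 0.07892 K/W
Q = ΔT/R_total = 316/0.07892

Q ≈ 4000 W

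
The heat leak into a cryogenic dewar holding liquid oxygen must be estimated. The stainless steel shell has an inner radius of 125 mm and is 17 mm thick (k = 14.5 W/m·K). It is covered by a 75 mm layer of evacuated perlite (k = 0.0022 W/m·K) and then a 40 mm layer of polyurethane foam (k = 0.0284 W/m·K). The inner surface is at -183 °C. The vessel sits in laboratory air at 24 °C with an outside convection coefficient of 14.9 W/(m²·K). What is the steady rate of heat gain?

Radial (spherical) resistances in series:
R_stainless steel shell = (1/0.125 − 1/0.142)/(4π×14.5) = 0.005256 K/W
R_evacuated perlite = (1/0.142 − 1/0.217)/(4π×0.0022) = 88.04 K/W
R_polyurethane foam = (1/0.217 − 1/0.257)/(4π×0.0284) = 2.01 K/W
R_outer film = 1/(h·4πr_o²) = 1/(14.9×4π×0.257²) = 0.08086 K/W
R_total = 90.14 K/W
Q = ΔT/R_total = 207/90.14

Q ≈ 2.3 W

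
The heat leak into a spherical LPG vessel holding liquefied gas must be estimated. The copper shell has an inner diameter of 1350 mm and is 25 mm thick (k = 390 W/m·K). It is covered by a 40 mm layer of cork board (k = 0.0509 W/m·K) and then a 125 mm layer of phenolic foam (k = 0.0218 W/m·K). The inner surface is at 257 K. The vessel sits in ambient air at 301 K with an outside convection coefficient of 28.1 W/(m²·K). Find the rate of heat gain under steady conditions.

Q ≈ 52.5 W

Spherical conduction: R = (1/r_in − 1/r_out)/(4πk) per layer; series-sum.
R_copper shell = (1/0.675 − 1/0.7)/(4π×390) = 1.08×10^-5 K/W
R_cork board = (1/0.7 − 1/0.74)/(4π×0.0509) = 0.1207 K/W
R_phenolic foam = (1/0.74 − 1/0.865)/(4π×0.0218) = 0.7128 K/W
R_outer film = 1/(h·4πr_o²) = 1/(28.1×4π×0.865²) = 0.003785 K/W
R_total = 0.8374 K/W
Q = ΔT/R_total = 44/0.8374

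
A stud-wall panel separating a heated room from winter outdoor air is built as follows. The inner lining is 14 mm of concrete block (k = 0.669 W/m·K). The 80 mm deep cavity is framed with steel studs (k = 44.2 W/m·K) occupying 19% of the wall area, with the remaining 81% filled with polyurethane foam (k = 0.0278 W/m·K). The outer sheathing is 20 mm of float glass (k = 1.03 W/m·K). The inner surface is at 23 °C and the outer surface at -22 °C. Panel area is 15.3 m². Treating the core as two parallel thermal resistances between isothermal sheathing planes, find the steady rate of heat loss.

Q ≈ 13800 W

Sheathing layers in series; stud and cavity paths in parallel between them.
R_inner = 0.014/(0.669×15.3) = 0.001368 K/W
R_stud  = 0.08/(44.2×0.19×15.3) = 6.226×10^-4 K/W
R_cav   = 0.08/(0.0278×0.81×15.3) = 0.2322 K/W
1/R_core = 1/R_stud + 1/R_cav → R_core = 6.21×10^-4 K/W
R_outer = 0.02/(1.03×15.3) = 0.001269 K/W
R_total = 0.003258 K/W
Q = ΔT/R_total = 45/0.003258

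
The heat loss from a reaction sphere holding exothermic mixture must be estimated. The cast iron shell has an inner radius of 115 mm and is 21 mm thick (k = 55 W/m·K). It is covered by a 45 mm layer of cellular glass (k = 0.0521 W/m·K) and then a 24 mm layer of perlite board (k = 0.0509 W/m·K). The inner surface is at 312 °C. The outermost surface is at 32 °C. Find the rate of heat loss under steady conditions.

Q ≈ 73.6 W

Radial (spherical) resistances in series:
R_cast iron shell = (1/0.115 − 1/0.136)/(4π×55) = 0.001943 K/W
R_cellular glass = (1/0.136 − 1/0.181)/(4π×0.0521) = 2.792 K/W
R_perlite board = (1/0.181 − 1/0.205)/(4π×0.0509) = 1.011 K/W
R_total = 3.805 K/W
Q = ΔT/R_total = 280/3.805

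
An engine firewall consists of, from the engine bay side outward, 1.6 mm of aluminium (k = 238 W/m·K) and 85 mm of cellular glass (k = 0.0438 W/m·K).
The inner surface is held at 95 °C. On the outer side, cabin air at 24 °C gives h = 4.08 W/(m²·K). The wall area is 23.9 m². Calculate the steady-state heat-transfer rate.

Thermal resistances in series:
R_aluminium = L/(kA) = 0.0016/(238×23.9) = 2.813×10^-7 K/W
R_cellular glass = L/(kA) = 0.085/(0.0438×23.9) = 0.0812 K/W
R_outer film = 1/(h_o·A) = 1/(4.08×23.9) = 0.01026 K/W
R_total = 0.09145 K/W
Q = ΔT / R_total = 71 / 0.09145

Q ≈ 776 W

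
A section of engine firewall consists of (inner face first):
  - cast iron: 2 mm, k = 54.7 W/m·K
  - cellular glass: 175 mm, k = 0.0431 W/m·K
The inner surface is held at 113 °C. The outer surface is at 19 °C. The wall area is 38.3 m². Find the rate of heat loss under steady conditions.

Q ≈ 887 W

Series thermal resistances:
R_cast iron = L/(kA) = 0.002/(54.7×38.3) = 9.546×10^-7 K/W
R_cellular glass = L/(kA) = 0.175/(0.0431×38.3) = 0.106 K/W
R_total = 0.106 K/W
Q = ΔT / R_total = 94 / 0.106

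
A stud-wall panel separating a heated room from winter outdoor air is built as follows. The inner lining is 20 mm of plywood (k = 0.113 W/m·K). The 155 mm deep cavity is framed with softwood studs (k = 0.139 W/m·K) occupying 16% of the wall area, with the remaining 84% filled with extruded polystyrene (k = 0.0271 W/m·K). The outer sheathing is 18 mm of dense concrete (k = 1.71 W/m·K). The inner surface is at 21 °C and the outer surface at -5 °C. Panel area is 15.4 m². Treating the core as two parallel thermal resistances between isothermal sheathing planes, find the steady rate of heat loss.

Sheathing layers in series; stud and cavity paths in parallel between them.
R_inner = 0.02/(0.113×15.4) = 0.01149 K/W
R_stud  = 0.155/(0.139×0.16×15.4) = 0.4526 K/W
R_cav   = 0.155/(0.0271×0.84×15.4) = 0.4421 K/W
1/R_core = 1/R_stud + 1/R_cav → R_core = 0.2236 K/W
R_outer = 0.018/(1.71×15.4) = 6.835×10^-4 K/W
R_total = 0.2358 K/W
Q = ΔT/R_total = 26/0.2358

Q ≈ 110 W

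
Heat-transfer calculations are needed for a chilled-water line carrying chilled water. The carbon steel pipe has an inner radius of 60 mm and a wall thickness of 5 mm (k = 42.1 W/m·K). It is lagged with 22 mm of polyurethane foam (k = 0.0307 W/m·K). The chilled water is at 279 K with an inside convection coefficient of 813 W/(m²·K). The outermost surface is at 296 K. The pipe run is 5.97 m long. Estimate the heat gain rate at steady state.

Treating each annulus and film as a series resistance:
R_inner film = 1/(h_i·2πr₁L) = 1/(813×2π×0.06×5.97) = 5.465×10^-4 K/W
R_carbon steel pipe wall = ln(65/60)/(2π×42.1×5.97) = 5.069×10^-5 K/W
R_polyurethane foam = ln(87/65)/(2π×0.0307×5.97) = 0.2531 K/W
R_total = 0.2537 K/W
Q = ΔT/R_total = 17/0.2537

Q ≈ 67 W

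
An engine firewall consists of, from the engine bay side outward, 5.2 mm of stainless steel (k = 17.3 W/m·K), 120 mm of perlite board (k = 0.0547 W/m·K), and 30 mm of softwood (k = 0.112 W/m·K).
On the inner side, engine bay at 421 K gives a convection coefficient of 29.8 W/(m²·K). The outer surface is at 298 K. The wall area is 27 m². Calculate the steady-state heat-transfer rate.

Q ≈ 1330 W

Model the wall as resistances in series:
R_inner film = 1/(h_i·A) = 1/(29.8×27) = 0.001243 K/W
R_stainless steel = L/(kA) = 0.0052/(17.3×27) = 1.113×10^-5 K/W
R_perlite board = L/(kA) = 0.12/(0.0547×27) = 0.08125 K/W
R_softwood = L/(kA) = 0.03/(0.112×27) = 0.009921 K/W
R_total = 0.09243 K/W
Q = ΔT / R_total = 123 / 0.09243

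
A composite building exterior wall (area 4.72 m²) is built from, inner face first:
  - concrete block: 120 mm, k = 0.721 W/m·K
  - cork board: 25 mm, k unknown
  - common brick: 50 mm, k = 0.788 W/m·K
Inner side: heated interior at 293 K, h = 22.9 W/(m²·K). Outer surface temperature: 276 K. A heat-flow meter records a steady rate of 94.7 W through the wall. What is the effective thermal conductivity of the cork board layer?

k ≈ 0.0436 W/(m·K)

Series thermal resistances:
R_inner film = 1/(h_i·A) = 1/(22.9×4.72) = 0.009252 K/W
R_concrete block = L/(kA) = 0.12/(0.721×4.72) = 0.03526 K/W
R_common brick = L/(kA) = 0.05/(0.788×4.72) = 0.01344 K/W
Sum of known resistances R_other = 0.05796 K/W
Total R = ΔT/Q = 17/94.7 = 0.1795 K/W
R_cork board = R_total − R_other = 0.1216 K/W
k = L/(R·A) = 0.025/(0.1216×4.72)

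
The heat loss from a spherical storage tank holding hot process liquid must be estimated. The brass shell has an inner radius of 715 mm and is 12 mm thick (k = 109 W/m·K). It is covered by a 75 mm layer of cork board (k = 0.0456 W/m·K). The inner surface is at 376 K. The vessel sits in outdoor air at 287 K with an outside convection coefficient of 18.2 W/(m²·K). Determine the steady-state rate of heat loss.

For a spherical shell R = (1/r₁ − 1/r₂)/(4πk); film R = 1/(h·4πr²). In series:
R_brass shell = (1/0.715 − 1/0.727)/(4π×109) = 1.685×10^-5 K/W
R_cork board = (1/0.727 − 1/0.802)/(4π×0.0456) = 0.2245 K/W
R_outer film = 1/(h·4πr_o²) = 1/(18.2×4π×0.802²) = 0.006798 K/W
R_total = 0.2313 K/W
Q = ΔT/R_total = 89/0.2313

Q ≈ 385 W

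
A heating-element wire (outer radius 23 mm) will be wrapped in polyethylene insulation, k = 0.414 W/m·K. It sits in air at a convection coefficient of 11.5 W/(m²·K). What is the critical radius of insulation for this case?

r_cr ≈ 36 mm

For a cylinder r_cr = k/h = 0.414/11.5
r_cr = 36 mm; since the bare radius (23 mm) is below r_cr, adding a thin layer of insulation will *increase* heat loss.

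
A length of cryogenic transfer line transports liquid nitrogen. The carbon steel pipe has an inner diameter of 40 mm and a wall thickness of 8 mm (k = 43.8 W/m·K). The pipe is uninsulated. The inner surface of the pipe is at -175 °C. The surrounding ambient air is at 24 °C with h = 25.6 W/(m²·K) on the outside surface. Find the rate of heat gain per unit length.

q′ ≈ 891 W/m

Per-layer cylindrical resistances, series-summed:
R_carbon steel pipe wall = ln(28/20)/(2π×43.8×1) = 0.001223 K/W
R_outer film = 1/(h_o·2πr_oL) = 1/(25.6×2π×0.028×1) = 0.222 K/W
R_total = 0.2233 K/W
Q = ΔT/R_total = 199/0.2233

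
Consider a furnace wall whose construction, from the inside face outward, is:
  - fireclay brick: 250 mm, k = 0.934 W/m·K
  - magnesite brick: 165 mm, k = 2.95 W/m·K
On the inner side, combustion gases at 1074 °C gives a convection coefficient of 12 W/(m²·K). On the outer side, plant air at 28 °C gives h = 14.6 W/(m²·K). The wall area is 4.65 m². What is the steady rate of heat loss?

Q ≈ 10200 W

Treating each layer as a thermal resistance in series:
R_inner film = 1/(h_i·A) = 1/(12×4.65) = 0.01792 K/W
R_fireclay brick = L/(kA) = 0.25/(0.934×4.65) = 0.05756 K/W
R_magnesite brick = L/(kA) = 0.165/(2.95×4.65) = 0.01203 K/W
R_outer film = 1/(h_o·A) = 1/(14.6×4.65) = 0.01473 K/W
R_total = 0.1022 K/W
Q = ΔT / R_total = 1046 / 0.1022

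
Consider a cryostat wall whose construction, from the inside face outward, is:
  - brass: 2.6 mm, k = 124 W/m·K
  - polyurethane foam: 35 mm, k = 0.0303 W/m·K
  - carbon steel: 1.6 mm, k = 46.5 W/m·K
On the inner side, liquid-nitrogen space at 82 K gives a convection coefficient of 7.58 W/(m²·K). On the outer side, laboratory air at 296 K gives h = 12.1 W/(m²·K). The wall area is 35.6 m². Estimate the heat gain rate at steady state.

Using the resistance-network approach (series):
R_inner film = 1/(h_i·A) = 1/(7.58×35.6) = 0.003706 K/W
R_brass = L/(kA) = 0.0026/(124×35.6) = 5.89×10^-7 K/W
R_polyurethane foam = L/(kA) = 0.035/(0.0303×35.6) = 0.03245 K/W
R_carbon steel = L/(kA) = 0.0016/(46.5×35.6) = 9.665×10^-7 K/W
R_outer film = 1/(h_o·A) = 1/(12.1×35.6) = 0.002321 K/W
R_total = 0.03848 K/W
Q = ΔT / R_total = 214 / 0.03848

Q ≈ 5560 W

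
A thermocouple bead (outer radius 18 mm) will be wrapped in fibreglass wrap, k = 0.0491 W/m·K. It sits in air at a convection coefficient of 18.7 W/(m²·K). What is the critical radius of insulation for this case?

r_cr ≈ 5.25 mm

For a sphere r_cr = 2k/h = 2×0.0491/18.7
r_cr = 5.25 mm; since the bare radius (18 mm) is above r_cr, any added insulation will reduce heat loss.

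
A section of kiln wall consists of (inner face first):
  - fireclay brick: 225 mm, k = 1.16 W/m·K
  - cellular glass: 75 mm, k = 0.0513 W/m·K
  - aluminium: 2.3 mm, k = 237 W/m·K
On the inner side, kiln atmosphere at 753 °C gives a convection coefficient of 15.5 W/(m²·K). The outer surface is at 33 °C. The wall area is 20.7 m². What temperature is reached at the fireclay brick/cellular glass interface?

T ≈ 645 °C

Treating each layer as a thermal resistance in series:
R_inner film = 1/(h_i·A) = 1/(15.5×20.7) = 0.003117 K/W
R_fireclay brick = L/(kA) = 0.225/(1.16×20.7) = 0.00937 K/W
R_cellular glass = L/(kA) = 0.075/(0.0513×20.7) = 0.07063 K/W
R_aluminium = L/(kA) = 0.0023/(237×20.7) = 4.688×10^-7 K/W
R_total = 0.08311 K/W;  Q = ΔT/R_total = 720/0.08311 = 8663 W
T_interface = T_inner − Q·ΣR(inner→interface) = 753 − 8660×0.01249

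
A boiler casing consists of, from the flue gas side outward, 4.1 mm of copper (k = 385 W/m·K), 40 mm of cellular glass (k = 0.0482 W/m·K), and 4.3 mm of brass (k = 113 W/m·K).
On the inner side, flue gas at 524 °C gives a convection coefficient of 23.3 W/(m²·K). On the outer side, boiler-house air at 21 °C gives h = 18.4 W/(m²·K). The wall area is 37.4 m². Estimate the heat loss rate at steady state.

Using the resistance-network approach (series):
R_inner film = 1/(h_i·A) = 1/(23.3×37.4) = 0.001148 K/W
R_copper = L/(kA) = 0.0041/(385×37.4) = 2.847×10^-7 K/W
R_cellular glass = L/(kA) = 0.04/(0.0482×37.4) = 0.02219 K/W
R_brass = L/(kA) = 0.0043/(113×37.4) = 1.017×10^-6 K/W
R_outer film = 1/(h_o·A) = 1/(18.4×37.4) = 0.001453 K/W
R_total = 0.02479 K/W
Q = ΔT / R_total = 503 / 0.02479

Q ≈ 20300 W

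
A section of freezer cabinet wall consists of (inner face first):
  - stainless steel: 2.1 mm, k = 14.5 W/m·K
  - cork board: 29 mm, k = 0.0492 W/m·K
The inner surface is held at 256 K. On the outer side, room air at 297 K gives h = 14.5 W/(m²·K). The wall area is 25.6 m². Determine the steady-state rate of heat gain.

Series thermal resistances:
R_stainless steel = L/(kA) = 0.0021/(14.5×25.6) = 5.657×10^-6 K/W
R_cork board = L/(kA) = 0.029/(0.0492×25.6) = 0.02302 K/W
R_outer film = 1/(h_o·A) = 1/(14.5×25.6) = 0.002694 K/W
R_total = 0.02572 K/W
Q = ΔT / R_total = 41 / 0.02572

Q ≈ 1590 W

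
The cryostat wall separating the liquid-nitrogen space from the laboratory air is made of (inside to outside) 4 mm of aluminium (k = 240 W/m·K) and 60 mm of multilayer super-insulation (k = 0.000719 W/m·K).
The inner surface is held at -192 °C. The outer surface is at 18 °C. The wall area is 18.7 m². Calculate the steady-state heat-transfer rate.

Model the wall as resistances in series:
R_aluminium = L/(kA) = 0.004/(240×18.7) = 8.913×10^-7 K/W
R_multilayer super-insulation = L/(kA) = 0.06/(0.000719×18.7) = 4.463 K/W
R_total = 4.463 K/W
Q = ΔT / R_total = 210 / 4.463

Q ≈ 47.1 W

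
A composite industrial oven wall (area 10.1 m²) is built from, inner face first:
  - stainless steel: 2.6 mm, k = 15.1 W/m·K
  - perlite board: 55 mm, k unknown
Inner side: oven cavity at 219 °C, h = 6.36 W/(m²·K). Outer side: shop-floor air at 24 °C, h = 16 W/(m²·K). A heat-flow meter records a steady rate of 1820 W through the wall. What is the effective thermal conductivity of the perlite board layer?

k ≈ 0.0638 W/(m·K)

Treating each layer as a thermal resistance in series:
R_inner film = 1/(h_i·A) = 1/(6.36×10.1) = 0.01557 K/W
R_stainless steel = L/(kA) = 0.0026/(15.1×10.1) = 1.705×10^-5 K/W
R_outer film = 1/(h_o·A) = 1/(16×10.1) = 0.006188 K/W
Sum of known resistances R_other = 0.02177 K/W
Total R = ΔT/Q = 195/1820 = 0.1071 K/W
R_perlite board = R_total − R_other = 0.08537 K/W
k = L/(R·A) = 0.055/(0.08537×10.1)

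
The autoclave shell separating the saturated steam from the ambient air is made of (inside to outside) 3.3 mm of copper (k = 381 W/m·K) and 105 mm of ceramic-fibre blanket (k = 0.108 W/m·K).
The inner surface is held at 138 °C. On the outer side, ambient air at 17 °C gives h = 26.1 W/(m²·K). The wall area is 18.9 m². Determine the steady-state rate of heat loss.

Q ≈ 2260 W

Series thermal resistances:
R_copper = L/(kA) = 0.0033/(381×18.9) = 4.583×10^-7 K/W
R_ceramic-fibre blanket = L/(kA) = 0.105/(0.108×18.9) = 0.05144 K/W
R_outer film = 1/(h_o·A) = 1/(26.1×18.9) = 0.002027 K/W
R_total = 0.05347 K/W
Q = ΔT / R_total = 121 / 0.05347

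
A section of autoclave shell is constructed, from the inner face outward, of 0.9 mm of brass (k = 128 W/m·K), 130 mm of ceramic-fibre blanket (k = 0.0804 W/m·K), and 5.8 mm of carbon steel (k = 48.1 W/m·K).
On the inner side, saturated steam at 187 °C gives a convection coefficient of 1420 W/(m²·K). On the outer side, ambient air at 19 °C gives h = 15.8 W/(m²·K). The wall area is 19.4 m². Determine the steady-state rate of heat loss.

Q ≈ 1940 W

Using the resistance-network approach (series):
R_inner film = 1/(h_i·A) = 1/(1420×19.4) = 3.63×10^-5 K/W
R_brass = L/(kA) = 0.0009/(128×19.4) = 3.624×10^-7 K/W
R_ceramic-fibre blanket = L/(kA) = 0.13/(0.0804×19.4) = 0.08335 K/W
R_carbon steel = L/(kA) = 0.0058/(48.1×19.4) = 6.216×10^-6 K/W
R_outer film = 1/(h_o·A) = 1/(15.8×19.4) = 0.003262 K/W
R_total = 0.08665 K/W
Q = ΔT / R_total = 168 / 0.08665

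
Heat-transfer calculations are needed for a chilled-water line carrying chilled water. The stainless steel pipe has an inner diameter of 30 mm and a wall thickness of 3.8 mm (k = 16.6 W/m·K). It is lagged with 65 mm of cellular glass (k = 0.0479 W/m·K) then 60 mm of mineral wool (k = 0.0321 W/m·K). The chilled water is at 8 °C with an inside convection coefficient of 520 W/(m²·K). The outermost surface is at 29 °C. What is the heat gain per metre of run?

Per-layer cylindrical resistances, series-summed:
R_inner film = 1/(h_i·2πr₁L) = 1/(520×2π×0.015×1) = 0.0204 K/W
R_stainless steel pipe wall = ln(18.8/15)/(2π×16.6×1) = 0.002165 K/W
R_cellular glass = ln(83.8/18.8)/(2π×0.0479×1) = 4.966 K/W
R_mineral wool = ln(143.8/83.8)/(2π×0.0321×1) = 2.677 K/W
R_total = 7.666 K/W
Q = ΔT/R_total = 21/7.666

q′ ≈ 2.74 W/m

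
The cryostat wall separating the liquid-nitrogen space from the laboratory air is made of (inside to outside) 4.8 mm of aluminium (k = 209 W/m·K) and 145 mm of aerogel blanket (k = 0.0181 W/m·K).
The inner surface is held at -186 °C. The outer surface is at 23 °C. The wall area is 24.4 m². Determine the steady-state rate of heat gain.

Q ≈ 637 W

Series thermal resistances:
R_aluminium = L/(kA) = 0.0048/(209×24.4) = 9.413×10^-7 K/W
R_aerogel blanket = L/(kA) = 0.145/(0.0181×24.4) = 0.3283 K/W
R_total = 0.3283 K/W
Q = ΔT / R_total = 209 / 0.3283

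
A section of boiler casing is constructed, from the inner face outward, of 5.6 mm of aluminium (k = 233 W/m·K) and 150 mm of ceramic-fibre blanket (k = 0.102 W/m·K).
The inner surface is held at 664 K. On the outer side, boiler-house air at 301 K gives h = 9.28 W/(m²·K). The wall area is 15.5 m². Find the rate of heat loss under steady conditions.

Series thermal resistances:
R_aluminium = L/(kA) = 0.0056/(233×15.5) = 1.551×10^-6 K/W
R_ceramic-fibre blanket = L/(kA) = 0.15/(0.102×15.5) = 0.09488 K/W
R_outer film = 1/(h_o·A) = 1/(9.28×15.5) = 0.006952 K/W
R_total = 0.1018 K/W
Q = ΔT / R_total = 363 / 0.1018

Q ≈ 3560 W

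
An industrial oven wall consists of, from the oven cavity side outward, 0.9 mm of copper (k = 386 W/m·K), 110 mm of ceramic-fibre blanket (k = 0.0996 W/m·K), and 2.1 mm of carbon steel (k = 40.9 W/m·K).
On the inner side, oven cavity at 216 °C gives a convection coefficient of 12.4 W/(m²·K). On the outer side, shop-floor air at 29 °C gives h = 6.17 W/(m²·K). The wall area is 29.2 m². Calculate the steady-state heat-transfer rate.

Q ≈ 4050 W

Using the resistance-network approach (series):
R_inner film = 1/(h_i·A) = 1/(12.4×29.2) = 0.002762 K/W
R_copper = L/(kA) = 0.0009/(386×29.2) = 7.985×10^-8 K/W
R_ceramic-fibre blanket = L/(kA) = 0.11/(0.0996×29.2) = 0.03782 K/W
R_carbon steel = L/(kA) = 0.0021/(40.9×29.2) = 1.758×10^-6 K/W
R_outer film = 1/(h_o·A) = 1/(6.17×29.2) = 0.00555 K/W
R_total = 0.04614 K/W
Q = ΔT / R_total = 187 / 0.04614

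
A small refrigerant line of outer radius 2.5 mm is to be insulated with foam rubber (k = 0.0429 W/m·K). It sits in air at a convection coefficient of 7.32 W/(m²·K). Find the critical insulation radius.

r_cr ≈ 5.86 mm

For a cylinder r_cr = k/h = 0.0429/7.32
r_cr = 5.86 mm; since the bare radius (2.5 mm) is below r_cr, adding a thin layer of insulation will *increase* heat loss.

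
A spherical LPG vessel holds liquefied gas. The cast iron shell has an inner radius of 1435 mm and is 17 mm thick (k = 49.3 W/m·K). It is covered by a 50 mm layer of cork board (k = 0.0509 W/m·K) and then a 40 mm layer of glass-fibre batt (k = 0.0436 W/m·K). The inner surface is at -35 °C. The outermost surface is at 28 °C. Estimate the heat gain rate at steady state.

Each spherical layer contributes R = (1/r_i − 1/r_o)/(4πk):
R_cast iron shell = (1/1.435 − 1/1.452)/(4π×49.3) = 1.317×10^-5 K/W
R_cork board = (1/1.452 − 1/1.502)/(4π×0.0509) = 0.03584 K/W
R_glass-fibre batt = (1/1.502 − 1/1.542)/(4π×0.0436) = 0.03152 K/W
R_total = 0.06738 K/W
Q = ΔT/R_total = 63/0.06738

Q ≈ 935 W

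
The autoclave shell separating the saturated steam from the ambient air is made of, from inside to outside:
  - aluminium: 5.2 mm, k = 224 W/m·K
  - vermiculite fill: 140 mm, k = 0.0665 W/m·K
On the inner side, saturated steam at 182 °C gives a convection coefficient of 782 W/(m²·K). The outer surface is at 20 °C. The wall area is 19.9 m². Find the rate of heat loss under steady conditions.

Q ≈ 1530 W

Treating each layer as a thermal resistance in series:
R_inner film = 1/(h_i·A) = 1/(782×19.9) = 6.426×10^-5 K/W
R_aluminium = L/(kA) = 0.0052/(224×19.9) = 1.167×10^-6 K/W
R_vermiculite fill = L/(kA) = 0.14/(0.0665×19.9) = 0.1058 K/W
R_total = 0.1059 K/W
Q = ΔT / R_total = 162 / 0.1059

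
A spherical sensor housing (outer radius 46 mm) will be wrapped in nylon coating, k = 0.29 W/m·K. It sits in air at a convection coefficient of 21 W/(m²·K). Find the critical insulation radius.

For a sphere r_cr = 2k/h = 2×0.29/21
r_cr = 27.6 mm; since the bare radius (46 mm) is above r_cr, any added insulation will reduce heat loss.

r_cr ≈ 27.6 mm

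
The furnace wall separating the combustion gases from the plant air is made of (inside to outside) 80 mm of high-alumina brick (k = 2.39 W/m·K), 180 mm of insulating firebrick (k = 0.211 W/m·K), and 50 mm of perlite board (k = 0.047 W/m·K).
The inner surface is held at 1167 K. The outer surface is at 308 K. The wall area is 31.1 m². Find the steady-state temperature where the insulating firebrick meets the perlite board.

Using the resistance-network approach (series):
R_high-alumina brick = L/(kA) = 0.08/(2.39×31.1) = 0.001076 K/W
R_insulating firebrick = L/(kA) = 0.18/(0.211×31.1) = 0.02743 K/W
R_perlite board = L/(kA) = 0.05/(0.047×31.1) = 0.03421 K/W
R_total = 0.06271 K/W;  Q = ΔT/R_total = 859/0.06271 = 13700 W
T_interface = T_inner − Q·ΣR(inner→interface) = 1167 − 13700×0.02851

T ≈ 777 K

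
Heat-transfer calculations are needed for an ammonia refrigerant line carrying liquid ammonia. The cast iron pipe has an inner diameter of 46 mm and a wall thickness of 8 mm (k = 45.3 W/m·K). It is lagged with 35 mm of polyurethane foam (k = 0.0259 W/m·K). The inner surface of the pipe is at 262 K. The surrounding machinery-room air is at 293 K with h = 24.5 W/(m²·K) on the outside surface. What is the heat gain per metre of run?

For a radial system each layer contributes R = ln(r_out/r_in)/(2πkL); films add R = 1/(hA).
R_cast iron pipe wall = ln(31/23)/(2π×45.3×1) = 0.001049 K/W
R_polyurethane foam = ln(66/31)/(2π×0.0259×1) = 4.644 K/W
R_outer film = 1/(h_o·2πr_oL) = 1/(24.5×2π×0.066×1) = 0.09843 K/W
R_total = 4.743 K/W
Q = ΔT/R_total = 31/4.743

q′ ≈ 6.54 W/m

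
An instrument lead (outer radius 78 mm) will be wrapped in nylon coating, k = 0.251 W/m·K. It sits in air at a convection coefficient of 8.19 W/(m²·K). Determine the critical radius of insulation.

r_cr ≈ 30.6 mm

For a cylinder r_cr = k/h = 0.251/8.19
r_cr = 30.6 mm; since the bare radius (78 mm) is above r_cr, any added insulation will reduce heat loss.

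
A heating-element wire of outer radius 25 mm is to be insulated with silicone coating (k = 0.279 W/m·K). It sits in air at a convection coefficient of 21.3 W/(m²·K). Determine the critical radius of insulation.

r_cr ≈ 13.1 mm

For a cylinder r_cr = k/h = 0.279/21.3
r_cr = 13.1 mm; since the bare radius (25 mm) is above r_cr, any added insulation will reduce heat loss.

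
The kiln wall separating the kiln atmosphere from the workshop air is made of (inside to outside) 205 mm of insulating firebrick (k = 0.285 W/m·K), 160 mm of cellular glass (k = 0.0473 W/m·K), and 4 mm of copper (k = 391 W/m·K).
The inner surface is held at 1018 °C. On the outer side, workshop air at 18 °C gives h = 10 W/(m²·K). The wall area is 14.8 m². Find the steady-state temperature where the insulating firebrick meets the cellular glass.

Treating each layer as a thermal resistance in series:
R_insulating firebrick = L/(kA) = 0.205/(0.285×14.8) = 0.0486 K/W
R_cellular glass = L/(kA) = 0.16/(0.0473×14.8) = 0.2286 K/W
R_copper = L/(kA) = 0.004/(391×14.8) = 6.912×10^-7 K/W
R_outer film = 1/(h_o·A) = 1/(10×14.8) = 0.006757 K/W
R_total = 0.2839 K/W;  Q = ΔT/R_total = 1000/0.2839 = 3522 W
T_interface = T_inner − Q·ΣR(inner→interface) = 1018 − 3520×0.0486

T ≈ 847 °C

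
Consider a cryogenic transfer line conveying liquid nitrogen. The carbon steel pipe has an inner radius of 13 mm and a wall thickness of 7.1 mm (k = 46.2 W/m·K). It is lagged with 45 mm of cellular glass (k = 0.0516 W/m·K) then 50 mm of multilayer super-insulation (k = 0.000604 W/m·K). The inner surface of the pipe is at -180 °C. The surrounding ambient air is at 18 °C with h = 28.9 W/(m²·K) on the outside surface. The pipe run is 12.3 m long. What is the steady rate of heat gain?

Cylindrical conduction, so R = ln(r₂/r₁)/(2πkL) per layer, in series:
R_carbon steel pipe wall = ln(20.1/13)/(2π×46.2×12.3) = 1.22×10^-4 K/W
R_cellular glass = ln(65.1/20.1)/(2π×0.0516×12.3) = 0.2947 K/W
R_multilayer super-insulation = ln(115.1/65.1)/(2π×0.000604×12.3) = 12.21 K/W
R_outer film = 1/(h_o·2πr_oL) = 1/(28.9×2π×0.1151×12.3) = 0.00389 K/W
R_total = 12.51 K/W
Q = ΔT/R_total = 198/12.51

Q ≈ 15.8 W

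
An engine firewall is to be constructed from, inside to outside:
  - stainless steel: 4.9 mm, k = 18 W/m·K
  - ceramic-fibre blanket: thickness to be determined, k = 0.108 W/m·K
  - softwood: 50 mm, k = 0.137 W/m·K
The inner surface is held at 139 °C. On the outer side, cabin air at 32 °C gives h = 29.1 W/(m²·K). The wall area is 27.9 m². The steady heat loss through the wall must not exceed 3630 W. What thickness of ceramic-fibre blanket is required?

Using the resistance-network approach (series):
R_stainless steel = L/(kA) = 0.0049/(18×27.9) = 9.757×10^-6 K/W
R_softwood = L/(kA) = 0.05/(0.137×27.9) = 0.01308 K/W
R_outer film = 1/(h_o·A) = 1/(29.1×27.9) = 0.001232 K/W
Sum of the known resistances R_other = 0.01432 K/W
Required total resistance R_tot = ΔT/Q_allow = 107/3630 = 0.02948 K/W
R_ceramic-fibre blanket = R_tot − R_other = 0.01515 K/W
L = R·k·A = 0.01515×0.108×27.9

L ≈ 45.7 mm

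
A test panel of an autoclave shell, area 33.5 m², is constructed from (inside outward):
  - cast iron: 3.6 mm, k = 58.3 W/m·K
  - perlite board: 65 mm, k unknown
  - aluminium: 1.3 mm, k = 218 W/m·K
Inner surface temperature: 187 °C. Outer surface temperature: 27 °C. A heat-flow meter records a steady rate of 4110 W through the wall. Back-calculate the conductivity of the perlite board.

Using the resistance-network approach (series):
R_cast iron = L/(kA) = 0.0036/(58.3×33.5) = 1.843×10^-6 K/W
R_aluminium = L/(kA) = 0.0013/(218×33.5) = 1.78×10^-7 K/W
Sum of known resistances R_other = 2.021×10^-6 K/W
Total R = ΔT/Q = 160/4110 = 0.03893 K/W
R_perlite board = R_total − R_other = 0.03893 K/W
k = L/(R·A) = 0.065/(0.03893×33.5)

k ≈ 0.0498 W/(m·K)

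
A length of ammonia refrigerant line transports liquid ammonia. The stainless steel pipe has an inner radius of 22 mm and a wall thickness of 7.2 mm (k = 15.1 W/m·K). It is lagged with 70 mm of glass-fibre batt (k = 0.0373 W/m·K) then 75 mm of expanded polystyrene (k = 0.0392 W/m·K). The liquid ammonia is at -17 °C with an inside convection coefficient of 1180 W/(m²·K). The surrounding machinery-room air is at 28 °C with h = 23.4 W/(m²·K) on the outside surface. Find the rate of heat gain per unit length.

Radial resistances (cylindrical: R_cond = ln(r_o/r_i)/(2πkL), R_conv = 1/(h·2πrL)):
R_inner film = 1/(h_i·2πr₁L) = 1/(1180×2π×0.022×1) = 0.006131 K/W
R_stainless steel pipe wall = ln(29.2/22)/(2π×15.1×1) = 0.002984 K/W
R_glass-fibre batt = ln(99.2/29.2)/(2π×0.0373×1) = 5.218 K/W
R_expanded polystyrene = ln(174.2/99.2)/(2π×0.0392×1) = 2.286 K/W
R_outer film = 1/(h_o·2πr_oL) = 1/(23.4×2π×0.1742×1) = 0.03904 K/W
R_total = 7.553 K/W
Q = ΔT/R_total = 45/7.553

q′ ≈ 5.96 W/m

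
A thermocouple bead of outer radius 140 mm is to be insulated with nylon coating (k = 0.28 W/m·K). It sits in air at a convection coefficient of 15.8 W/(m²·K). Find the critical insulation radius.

r_cr ≈ 35.4 mm

For a sphere r_cr = 2k/h = 2×0.28/15.8
r_cr = 35.4 mm; since the bare radius (140 mm) is above r_cr, any added insulation will reduce heat loss.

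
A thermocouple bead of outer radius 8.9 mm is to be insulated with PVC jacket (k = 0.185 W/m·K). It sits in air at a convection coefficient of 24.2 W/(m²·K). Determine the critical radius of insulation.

r_cr ≈ 15.3 mm

For a sphere r_cr = 2k/h = 2×0.185/24.2
r_cr = 15.3 mm; since the bare radius (8.9 mm) is below r_cr, adding a thin layer of insulation will *increase* heat loss.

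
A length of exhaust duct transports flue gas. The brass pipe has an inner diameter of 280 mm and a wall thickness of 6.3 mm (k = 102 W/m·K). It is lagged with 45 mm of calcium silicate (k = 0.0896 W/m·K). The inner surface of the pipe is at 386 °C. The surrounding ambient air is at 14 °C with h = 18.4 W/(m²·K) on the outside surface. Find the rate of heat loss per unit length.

q′ ≈ 713 W/m

Radial resistances (cylindrical: R_cond = ln(r_o/r_i)/(2πkL), R_conv = 1/(h·2πrL)):
R_brass pipe wall = ln(146.3/140)/(2π×102×1) = 6.868×10^-5 K/W
R_calcium silicate = ln(191.3/146.3)/(2π×0.0896×1) = 0.4764 K/W
R_outer film = 1/(h_o·2πr_oL) = 1/(18.4×2π×0.1913×1) = 0.04522 K/W
R_total = 0.5217 K/W
Q = ΔT/R_total = 372/0.5217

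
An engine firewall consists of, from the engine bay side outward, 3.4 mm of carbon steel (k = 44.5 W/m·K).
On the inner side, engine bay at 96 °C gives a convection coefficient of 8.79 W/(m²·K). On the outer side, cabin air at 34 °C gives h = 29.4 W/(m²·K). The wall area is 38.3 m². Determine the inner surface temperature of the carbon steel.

Model the wall as resistances in series:
R_inner film = 1/(h_i·A) = 1/(8.79×38.3) = 0.00297 K/W
R_carbon steel = L/(kA) = 0.0034/(44.5×38.3) = 1.995×10^-6 K/W
R_outer film = 1/(h_o·A) = 1/(29.4×38.3) = 8.881×10^-4 K/W
R_total = 0.00386 K/W;  Q = ΔT/R_total = 62/0.00386 = 16060 W
T_interface = T_inner − Q·ΣR(inner→interface) = 96 − 16100×0.00297

T ≈ 48.3 °C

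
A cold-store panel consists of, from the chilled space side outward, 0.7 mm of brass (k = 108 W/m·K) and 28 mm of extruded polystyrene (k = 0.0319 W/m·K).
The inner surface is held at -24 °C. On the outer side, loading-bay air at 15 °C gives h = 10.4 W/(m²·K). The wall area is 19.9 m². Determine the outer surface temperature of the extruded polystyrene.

T ≈ 11.1 °C

Series thermal resistances:
R_brass = L/(kA) = 0.0007/(108×19.9) = 3.257×10^-7 K/W
R_extruded polystyrene = L/(kA) = 0.028/(0.0319×19.9) = 0.04411 K/W
R_outer film = 1/(h_o·A) = 1/(10.4×19.9) = 0.004832 K/W
R_total = 0.04894 K/W;  Q = ΔT/R_total = 39/0.04894 = 796.9 W
T_interface = T_inner + Q·ΣR(inner→interface) = -24 + 797×0.04411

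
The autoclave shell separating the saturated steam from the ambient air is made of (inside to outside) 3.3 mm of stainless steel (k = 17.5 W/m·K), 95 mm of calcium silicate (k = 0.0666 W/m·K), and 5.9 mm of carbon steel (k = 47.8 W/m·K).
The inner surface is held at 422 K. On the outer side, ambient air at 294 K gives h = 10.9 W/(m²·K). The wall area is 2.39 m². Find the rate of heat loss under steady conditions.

Model the wall as resistances in series:
R_stainless steel = L/(kA) = 0.0033/(17.5×2.39) = 7.89×10^-5 K/W
R_calcium silicate = L/(kA) = 0.095/(0.0666×2.39) = 0.5968 K/W
R_carbon steel = L/(kA) = 0.0059/(47.8×2.39) = 5.164×10^-5 K/W
R_outer film = 1/(h_o·A) = 1/(10.9×2.39) = 0.03839 K/W
R_total = 0.6353 K/W
Q = ΔT / R_total = 128 / 0.6353

Q ≈ 201 W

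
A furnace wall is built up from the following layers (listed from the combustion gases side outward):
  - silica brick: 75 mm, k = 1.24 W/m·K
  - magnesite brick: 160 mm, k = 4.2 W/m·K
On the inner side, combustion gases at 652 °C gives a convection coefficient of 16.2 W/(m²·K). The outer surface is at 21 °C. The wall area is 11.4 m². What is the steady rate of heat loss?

Q ≈ 44900 W

Thermal resistances in series:
R_inner film = 1/(h_i·A) = 1/(16.2×11.4) = 0.005415 K/W
R_silica brick = L/(kA) = 0.075/(1.24×11.4) = 0.005306 K/W
R_magnesite brick = L/(kA) = 0.16/(4.2×11.4) = 0.003342 K/W
R_total = 0.01406 K/W
Q = ΔT / R_total = 631 / 0.01406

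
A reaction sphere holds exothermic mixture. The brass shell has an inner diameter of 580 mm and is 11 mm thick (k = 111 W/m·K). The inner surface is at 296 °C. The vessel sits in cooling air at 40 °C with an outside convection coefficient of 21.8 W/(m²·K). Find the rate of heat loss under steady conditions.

Q ≈ 6340 W

For a spherical shell R = (1/r₁ − 1/r₂)/(4πk); film R = 1/(h·4πr²). In series:
R_brass shell = (1/0.29 − 1/0.301)/(4π×111) = 9.034×10^-5 K/W
R_outer film = 1/(h·4πr_o²) = 1/(21.8×4π×0.301²) = 0.04029 K/W
R_total = 0.04038 K/W
Q = ΔT/R_total = 256/0.04038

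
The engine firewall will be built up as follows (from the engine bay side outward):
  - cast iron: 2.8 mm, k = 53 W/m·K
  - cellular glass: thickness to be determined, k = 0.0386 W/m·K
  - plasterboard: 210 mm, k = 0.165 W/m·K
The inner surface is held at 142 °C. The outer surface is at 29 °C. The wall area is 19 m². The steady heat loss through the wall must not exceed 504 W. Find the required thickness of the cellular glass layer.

L ≈ 115 mm

Series thermal resistances:
R_cast iron = L/(kA) = 0.0028/(53×19) = 2.781×10^-6 K/W
R_plasterboard = L/(kA) = 0.21/(0.165×19) = 0.06699 K/W
Sum of the known resistances R_other = 0.06699 K/W
Required total resistance R_tot = ΔT/Q_allow = 113/504 = 0.2242 K/W
R_cellular glass = R_tot − R_other = 0.1572 K/W
L = R·k·A = 0.1572×0.0386×19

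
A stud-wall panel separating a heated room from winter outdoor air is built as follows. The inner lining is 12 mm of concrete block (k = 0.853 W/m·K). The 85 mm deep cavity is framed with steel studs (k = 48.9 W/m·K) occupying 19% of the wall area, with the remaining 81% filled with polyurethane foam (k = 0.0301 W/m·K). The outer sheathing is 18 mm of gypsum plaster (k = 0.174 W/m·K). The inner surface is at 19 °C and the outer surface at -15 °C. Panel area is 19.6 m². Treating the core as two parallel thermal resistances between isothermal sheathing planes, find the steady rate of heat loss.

Sheathing layers in series; stud and cavity paths in parallel between them.
R_inner = 0.012/(0.853×19.6) = 7.178×10^-4 K/W
R_stud  = 0.085/(48.9×0.19×19.6) = 4.668×10^-4 K/W
R_cav   = 0.085/(0.0301×0.81×19.6) = 0.1779 K/W
1/R_core = 1/R_stud + 1/R_cav → R_core = 4.655×10^-4 K/W
R_outer = 0.018/(0.174×19.6) = 0.005278 K/W
R_total = 0.006461 K/W
Q = ΔT/R_total = 34/0.006461

Q ≈ 5260 W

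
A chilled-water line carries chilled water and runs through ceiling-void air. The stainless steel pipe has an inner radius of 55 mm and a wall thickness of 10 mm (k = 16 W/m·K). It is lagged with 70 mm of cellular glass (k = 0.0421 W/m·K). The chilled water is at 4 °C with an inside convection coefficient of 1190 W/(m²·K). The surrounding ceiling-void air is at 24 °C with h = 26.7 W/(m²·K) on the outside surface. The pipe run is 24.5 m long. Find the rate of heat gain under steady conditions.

Q ≈ 174 W

Per-layer cylindrical resistances, series-summed:
R_inner film = 1/(h_i·2πr₁L) = 1/(1190×2π×0.055×24.5) = 9.925×10^-5 K/W
R_stainless steel pipe wall = ln(65/55)/(2π×16×24.5) = 6.783×10^-5 K/W
R_cellular glass = ln(135/65)/(2π×0.0421×24.5) = 0.1128 K/W
R_outer film = 1/(h_o·2πr_oL) = 1/(26.7×2π×0.135×24.5) = 0.001802 K/W
R_total = 0.1147 K/W
Q = ΔT/R_total = 20/0.1147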